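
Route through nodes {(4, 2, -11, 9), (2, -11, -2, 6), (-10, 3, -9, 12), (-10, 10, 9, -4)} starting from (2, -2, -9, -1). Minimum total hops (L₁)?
111
(one optimal route: (2, -2, -9, -1) → (2, -11, -2, 6) → (4, 2, -11, 9) → (-10, 3, -9, 12) → (-10, 10, 9, -4))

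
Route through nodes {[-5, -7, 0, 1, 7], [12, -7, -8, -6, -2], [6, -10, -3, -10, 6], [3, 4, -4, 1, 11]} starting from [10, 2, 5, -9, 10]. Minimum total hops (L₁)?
111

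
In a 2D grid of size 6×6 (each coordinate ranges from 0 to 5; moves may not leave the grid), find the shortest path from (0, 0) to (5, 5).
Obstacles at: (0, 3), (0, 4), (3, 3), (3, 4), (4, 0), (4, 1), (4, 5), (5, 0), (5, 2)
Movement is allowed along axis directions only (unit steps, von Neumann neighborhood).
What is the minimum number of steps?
10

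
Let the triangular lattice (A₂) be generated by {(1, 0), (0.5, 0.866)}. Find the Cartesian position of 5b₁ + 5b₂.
(7.5, 4.33)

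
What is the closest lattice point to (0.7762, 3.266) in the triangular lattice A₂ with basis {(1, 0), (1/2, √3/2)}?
(1, 3.464)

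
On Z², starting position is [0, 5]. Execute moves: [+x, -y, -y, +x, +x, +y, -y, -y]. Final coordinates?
(3, 2)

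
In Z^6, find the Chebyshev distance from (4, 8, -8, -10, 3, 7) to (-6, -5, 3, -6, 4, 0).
13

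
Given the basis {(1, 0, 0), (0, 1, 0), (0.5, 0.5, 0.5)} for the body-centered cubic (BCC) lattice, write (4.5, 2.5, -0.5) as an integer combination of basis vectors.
5b₁ + 3b₂ - b₃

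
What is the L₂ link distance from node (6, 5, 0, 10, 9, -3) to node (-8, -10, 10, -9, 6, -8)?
30.2655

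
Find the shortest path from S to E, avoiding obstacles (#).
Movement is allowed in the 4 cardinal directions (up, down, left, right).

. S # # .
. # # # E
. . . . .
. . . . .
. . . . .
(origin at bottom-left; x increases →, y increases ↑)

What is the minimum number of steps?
8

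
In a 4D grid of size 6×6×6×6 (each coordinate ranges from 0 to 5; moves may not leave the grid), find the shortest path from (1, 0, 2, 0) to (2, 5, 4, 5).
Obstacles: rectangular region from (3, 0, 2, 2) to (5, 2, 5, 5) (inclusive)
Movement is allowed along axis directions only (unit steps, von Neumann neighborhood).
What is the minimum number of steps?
13
(one shortest path: (1, 0, 2, 0) → (2, 0, 2, 0) → (2, 1, 2, 0) → (2, 2, 2, 0) → (2, 3, 2, 0) → (2, 4, 2, 0) → (2, 5, 2, 0) → (2, 5, 3, 0) → (2, 5, 4, 0) → (2, 5, 4, 1) → (2, 5, 4, 2) → (2, 5, 4, 3) → (2, 5, 4, 4) → (2, 5, 4, 5))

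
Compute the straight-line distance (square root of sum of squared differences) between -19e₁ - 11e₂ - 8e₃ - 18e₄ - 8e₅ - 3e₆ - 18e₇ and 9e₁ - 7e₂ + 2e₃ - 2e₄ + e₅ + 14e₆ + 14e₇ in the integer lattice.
50.4975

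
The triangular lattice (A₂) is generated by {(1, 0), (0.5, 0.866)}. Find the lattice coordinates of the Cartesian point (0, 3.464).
-2b₁ + 4b₂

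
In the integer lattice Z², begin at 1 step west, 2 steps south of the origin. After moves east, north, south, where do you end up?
(0, -2)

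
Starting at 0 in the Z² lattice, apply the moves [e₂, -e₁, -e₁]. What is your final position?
(-2, 1)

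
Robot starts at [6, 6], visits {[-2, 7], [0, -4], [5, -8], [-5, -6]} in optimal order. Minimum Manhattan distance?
41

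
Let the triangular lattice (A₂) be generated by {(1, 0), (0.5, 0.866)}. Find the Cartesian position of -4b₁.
(-4, 0)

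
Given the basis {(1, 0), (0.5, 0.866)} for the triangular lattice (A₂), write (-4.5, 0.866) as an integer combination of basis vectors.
-5b₁ + b₂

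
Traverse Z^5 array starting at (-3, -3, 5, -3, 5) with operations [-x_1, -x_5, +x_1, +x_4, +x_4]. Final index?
(-3, -3, 5, -1, 4)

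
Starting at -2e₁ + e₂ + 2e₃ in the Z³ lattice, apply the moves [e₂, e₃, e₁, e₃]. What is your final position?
(-1, 2, 4)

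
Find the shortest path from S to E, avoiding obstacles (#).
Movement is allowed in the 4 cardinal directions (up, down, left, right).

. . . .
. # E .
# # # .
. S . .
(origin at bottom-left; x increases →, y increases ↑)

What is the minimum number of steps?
5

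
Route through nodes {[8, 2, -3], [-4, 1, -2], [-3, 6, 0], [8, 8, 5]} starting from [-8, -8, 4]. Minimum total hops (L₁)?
59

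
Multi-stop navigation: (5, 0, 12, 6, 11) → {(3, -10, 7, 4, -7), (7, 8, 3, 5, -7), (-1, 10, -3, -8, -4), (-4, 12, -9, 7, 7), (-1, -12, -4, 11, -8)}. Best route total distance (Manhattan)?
168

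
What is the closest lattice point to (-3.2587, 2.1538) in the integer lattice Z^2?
(-3, 2)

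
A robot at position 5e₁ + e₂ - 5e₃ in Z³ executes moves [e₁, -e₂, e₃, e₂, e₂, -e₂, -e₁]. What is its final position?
(5, 1, -4)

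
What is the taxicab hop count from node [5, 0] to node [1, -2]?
6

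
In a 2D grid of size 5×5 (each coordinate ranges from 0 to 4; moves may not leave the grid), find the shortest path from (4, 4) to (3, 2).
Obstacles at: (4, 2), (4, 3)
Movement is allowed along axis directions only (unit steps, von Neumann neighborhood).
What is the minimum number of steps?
3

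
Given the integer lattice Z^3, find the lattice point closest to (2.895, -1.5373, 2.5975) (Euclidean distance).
(3, -2, 3)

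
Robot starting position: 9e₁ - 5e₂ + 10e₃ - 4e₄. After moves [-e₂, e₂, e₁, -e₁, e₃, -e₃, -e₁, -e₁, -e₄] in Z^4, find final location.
(7, -5, 10, -5)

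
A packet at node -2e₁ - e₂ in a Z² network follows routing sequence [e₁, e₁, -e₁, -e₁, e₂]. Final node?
(-2, 0)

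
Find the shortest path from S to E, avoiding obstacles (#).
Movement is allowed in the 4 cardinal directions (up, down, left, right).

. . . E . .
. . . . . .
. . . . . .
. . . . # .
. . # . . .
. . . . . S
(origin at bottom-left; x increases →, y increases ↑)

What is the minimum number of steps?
7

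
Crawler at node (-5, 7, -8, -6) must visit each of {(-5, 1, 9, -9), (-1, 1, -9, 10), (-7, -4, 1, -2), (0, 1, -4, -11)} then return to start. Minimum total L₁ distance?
122
(one optimal route: (-5, 7, -8, -6) → (-1, 1, -9, 10) → (-7, -4, 1, -2) → (-5, 1, 9, -9) → (0, 1, -4, -11) → (-5, 7, -8, -6))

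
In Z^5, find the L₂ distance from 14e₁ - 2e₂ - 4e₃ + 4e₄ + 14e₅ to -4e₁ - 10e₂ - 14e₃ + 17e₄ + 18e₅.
25.9422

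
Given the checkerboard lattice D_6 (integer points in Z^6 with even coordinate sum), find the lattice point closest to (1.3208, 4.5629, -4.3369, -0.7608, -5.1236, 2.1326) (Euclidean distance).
(1, 5, -4, -1, -5, 2)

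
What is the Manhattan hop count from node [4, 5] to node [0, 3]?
6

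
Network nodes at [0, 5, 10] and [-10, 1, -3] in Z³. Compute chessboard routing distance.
13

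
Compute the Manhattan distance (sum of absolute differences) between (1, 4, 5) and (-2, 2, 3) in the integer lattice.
7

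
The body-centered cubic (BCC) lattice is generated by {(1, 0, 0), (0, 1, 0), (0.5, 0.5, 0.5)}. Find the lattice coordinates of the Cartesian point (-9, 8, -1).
-8b₁ + 9b₂ - 2b₃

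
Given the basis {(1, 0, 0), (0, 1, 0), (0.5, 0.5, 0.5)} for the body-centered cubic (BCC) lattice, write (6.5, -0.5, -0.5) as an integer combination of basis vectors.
7b₁ - b₃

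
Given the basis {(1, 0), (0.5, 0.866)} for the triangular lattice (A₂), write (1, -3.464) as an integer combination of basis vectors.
3b₁ - 4b₂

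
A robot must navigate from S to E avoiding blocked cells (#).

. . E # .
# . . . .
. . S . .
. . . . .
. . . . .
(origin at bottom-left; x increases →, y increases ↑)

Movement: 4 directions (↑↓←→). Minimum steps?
2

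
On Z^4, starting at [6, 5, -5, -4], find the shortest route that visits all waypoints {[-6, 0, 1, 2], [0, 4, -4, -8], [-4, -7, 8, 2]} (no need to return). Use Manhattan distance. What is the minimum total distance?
53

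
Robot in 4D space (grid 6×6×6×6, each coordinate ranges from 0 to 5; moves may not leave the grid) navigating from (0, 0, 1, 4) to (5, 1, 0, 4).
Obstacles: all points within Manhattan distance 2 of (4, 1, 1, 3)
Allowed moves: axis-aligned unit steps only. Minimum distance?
7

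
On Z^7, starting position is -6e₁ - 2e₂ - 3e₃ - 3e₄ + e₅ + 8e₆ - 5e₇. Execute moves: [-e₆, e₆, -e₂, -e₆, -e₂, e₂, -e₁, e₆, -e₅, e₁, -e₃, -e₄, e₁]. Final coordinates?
(-5, -3, -4, -4, 0, 8, -5)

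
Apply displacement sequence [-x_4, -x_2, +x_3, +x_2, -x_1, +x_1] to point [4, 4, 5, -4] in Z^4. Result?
(4, 4, 6, -5)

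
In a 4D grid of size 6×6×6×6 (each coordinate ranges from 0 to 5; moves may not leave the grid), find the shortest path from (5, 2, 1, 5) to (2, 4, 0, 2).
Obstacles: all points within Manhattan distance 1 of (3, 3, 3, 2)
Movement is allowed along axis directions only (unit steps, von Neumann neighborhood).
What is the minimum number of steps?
9
(one shortest path: (5, 2, 1, 5) → (4, 2, 1, 5) → (3, 2, 1, 5) → (2, 2, 1, 5) → (2, 3, 1, 5) → (2, 4, 1, 5) → (2, 4, 0, 5) → (2, 4, 0, 4) → (2, 4, 0, 3) → (2, 4, 0, 2))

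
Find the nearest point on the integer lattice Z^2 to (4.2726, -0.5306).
(4, -1)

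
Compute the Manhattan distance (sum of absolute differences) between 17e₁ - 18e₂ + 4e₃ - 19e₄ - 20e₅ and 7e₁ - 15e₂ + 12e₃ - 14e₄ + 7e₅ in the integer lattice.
53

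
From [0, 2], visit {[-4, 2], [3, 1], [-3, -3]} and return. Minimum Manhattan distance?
24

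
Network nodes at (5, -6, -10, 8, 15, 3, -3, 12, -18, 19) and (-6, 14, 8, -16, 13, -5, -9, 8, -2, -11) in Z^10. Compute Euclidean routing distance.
51.9326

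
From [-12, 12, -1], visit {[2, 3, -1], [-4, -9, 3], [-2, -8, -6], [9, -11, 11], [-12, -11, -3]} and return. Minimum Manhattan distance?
132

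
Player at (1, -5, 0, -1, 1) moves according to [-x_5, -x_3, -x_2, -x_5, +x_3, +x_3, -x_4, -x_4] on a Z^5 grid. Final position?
(1, -6, 1, -3, -1)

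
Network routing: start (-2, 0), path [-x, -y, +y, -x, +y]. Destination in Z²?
(-4, 1)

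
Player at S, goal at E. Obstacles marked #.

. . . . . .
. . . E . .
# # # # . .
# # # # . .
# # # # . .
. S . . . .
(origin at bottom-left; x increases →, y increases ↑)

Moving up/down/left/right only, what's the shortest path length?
8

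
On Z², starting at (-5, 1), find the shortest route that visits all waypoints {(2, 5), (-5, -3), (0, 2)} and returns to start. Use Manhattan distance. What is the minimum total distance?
30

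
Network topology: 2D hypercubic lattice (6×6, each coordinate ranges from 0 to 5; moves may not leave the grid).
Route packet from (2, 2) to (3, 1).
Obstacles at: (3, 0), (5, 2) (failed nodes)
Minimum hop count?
2
(one shortest path: (2, 2) → (3, 2) → (3, 1))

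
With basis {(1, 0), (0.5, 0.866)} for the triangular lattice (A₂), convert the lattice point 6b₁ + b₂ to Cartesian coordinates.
(6.5, 0.866)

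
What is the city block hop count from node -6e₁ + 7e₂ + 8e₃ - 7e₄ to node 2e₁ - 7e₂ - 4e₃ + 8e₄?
49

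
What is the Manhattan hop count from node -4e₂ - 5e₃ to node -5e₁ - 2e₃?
12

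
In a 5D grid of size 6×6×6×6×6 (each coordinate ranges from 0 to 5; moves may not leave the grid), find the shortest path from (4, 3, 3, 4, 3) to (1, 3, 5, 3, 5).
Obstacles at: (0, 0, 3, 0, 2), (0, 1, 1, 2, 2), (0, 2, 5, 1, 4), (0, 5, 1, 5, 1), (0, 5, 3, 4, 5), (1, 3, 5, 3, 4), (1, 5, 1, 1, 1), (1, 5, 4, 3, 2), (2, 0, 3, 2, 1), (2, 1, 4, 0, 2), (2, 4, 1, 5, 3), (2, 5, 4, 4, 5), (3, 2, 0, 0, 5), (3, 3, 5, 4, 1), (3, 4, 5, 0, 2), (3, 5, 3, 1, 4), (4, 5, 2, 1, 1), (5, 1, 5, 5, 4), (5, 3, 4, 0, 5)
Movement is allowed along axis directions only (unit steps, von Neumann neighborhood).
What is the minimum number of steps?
8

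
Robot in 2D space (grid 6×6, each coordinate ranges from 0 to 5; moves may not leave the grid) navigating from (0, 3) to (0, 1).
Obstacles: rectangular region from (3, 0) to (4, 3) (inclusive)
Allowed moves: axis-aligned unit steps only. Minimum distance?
2
(one shortest path: (0, 3) → (0, 2) → (0, 1))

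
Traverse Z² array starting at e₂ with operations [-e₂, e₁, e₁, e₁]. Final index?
(3, 0)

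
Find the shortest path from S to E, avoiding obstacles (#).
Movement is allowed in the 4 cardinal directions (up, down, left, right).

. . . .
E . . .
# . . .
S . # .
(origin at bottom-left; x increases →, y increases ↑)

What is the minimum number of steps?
4
(one shortest path: (0, 0) → (1, 0) → (1, 1) → (1, 2) → (0, 2))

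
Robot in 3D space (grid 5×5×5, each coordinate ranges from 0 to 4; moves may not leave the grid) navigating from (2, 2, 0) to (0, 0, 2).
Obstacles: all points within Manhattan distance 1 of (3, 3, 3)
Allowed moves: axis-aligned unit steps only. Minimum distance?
6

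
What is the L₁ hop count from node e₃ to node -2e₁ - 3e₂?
6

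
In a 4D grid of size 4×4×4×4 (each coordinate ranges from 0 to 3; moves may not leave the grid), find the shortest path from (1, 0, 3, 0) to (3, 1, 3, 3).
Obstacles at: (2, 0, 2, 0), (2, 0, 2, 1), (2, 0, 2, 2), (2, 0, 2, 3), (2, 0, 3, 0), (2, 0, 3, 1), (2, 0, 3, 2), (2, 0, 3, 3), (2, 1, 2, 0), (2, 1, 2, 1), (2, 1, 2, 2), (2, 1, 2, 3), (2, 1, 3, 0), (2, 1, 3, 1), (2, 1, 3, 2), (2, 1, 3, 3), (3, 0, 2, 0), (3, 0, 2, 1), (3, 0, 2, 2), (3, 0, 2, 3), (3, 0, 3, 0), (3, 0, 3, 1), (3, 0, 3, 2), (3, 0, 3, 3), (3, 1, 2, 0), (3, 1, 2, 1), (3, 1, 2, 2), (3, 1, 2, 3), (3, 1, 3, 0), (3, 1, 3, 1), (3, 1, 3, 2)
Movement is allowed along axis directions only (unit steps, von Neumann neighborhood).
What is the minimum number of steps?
8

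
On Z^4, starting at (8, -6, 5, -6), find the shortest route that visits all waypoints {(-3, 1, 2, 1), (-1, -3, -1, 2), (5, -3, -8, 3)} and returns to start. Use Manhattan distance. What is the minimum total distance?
80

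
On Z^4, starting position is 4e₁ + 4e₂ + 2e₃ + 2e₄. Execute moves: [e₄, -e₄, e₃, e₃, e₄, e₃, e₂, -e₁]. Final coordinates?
(3, 5, 5, 3)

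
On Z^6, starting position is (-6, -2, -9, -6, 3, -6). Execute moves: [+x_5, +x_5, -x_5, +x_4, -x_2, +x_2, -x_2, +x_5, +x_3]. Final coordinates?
(-6, -3, -8, -5, 5, -6)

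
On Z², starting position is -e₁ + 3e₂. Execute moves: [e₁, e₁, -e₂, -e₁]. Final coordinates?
(0, 2)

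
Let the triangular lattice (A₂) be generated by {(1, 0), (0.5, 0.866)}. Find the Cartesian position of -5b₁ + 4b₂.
(-3, 3.464)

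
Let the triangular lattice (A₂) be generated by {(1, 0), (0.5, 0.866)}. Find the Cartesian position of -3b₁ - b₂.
(-3.5, -0.866)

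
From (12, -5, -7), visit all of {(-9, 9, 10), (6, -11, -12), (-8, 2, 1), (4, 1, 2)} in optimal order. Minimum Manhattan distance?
76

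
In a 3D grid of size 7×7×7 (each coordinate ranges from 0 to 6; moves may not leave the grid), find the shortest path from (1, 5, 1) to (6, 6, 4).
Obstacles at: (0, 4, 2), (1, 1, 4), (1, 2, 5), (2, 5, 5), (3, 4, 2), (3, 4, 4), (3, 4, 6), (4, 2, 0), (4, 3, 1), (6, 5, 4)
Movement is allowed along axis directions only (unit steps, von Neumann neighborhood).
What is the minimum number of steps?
9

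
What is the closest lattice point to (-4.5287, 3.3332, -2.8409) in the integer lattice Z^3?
(-5, 3, -3)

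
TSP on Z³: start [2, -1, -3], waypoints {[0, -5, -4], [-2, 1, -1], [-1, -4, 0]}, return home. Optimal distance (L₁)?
28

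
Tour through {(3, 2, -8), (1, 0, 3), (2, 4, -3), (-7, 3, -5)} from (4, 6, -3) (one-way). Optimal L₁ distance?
44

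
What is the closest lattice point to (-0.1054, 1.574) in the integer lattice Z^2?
(0, 2)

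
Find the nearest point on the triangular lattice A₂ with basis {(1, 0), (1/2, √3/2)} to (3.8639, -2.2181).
(4, -1.732)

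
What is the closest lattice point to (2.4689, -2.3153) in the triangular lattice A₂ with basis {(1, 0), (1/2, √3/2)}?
(2.5, -2.598)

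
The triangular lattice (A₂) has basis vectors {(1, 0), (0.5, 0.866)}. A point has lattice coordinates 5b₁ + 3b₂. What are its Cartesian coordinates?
(6.5, 2.598)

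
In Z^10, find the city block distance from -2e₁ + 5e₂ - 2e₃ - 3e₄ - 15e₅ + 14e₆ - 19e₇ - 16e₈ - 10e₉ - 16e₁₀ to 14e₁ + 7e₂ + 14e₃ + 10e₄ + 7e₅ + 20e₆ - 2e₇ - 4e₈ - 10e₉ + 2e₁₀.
122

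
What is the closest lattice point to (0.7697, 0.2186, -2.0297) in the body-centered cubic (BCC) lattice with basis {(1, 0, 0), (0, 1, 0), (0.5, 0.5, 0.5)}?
(1, 0, -2)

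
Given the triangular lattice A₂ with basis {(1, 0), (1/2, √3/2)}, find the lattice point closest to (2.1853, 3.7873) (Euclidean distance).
(2, 3.464)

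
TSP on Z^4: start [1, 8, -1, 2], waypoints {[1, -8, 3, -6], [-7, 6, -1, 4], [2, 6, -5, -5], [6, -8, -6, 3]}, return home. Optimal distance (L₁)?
106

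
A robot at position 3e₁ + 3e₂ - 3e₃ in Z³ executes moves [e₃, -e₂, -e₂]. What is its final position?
(3, 1, -2)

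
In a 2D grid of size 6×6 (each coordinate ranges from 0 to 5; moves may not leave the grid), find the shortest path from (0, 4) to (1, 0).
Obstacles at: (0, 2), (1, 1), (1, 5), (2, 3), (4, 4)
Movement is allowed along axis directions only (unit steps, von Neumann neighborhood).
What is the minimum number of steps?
7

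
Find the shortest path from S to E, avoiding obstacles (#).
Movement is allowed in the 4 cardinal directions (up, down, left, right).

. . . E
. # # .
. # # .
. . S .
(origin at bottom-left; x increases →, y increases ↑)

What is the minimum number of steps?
4
(one shortest path: (2, 0) → (3, 0) → (3, 1) → (3, 2) → (3, 3))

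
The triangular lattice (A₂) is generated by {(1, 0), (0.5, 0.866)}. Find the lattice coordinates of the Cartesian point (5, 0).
5b₁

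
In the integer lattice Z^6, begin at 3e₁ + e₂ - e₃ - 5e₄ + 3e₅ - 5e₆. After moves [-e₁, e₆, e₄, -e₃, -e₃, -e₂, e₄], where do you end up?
(2, 0, -3, -3, 3, -4)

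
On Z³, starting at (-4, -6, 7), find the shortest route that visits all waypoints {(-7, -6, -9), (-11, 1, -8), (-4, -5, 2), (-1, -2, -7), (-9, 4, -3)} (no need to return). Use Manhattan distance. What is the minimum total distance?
55
(one optimal route: (-4, -6, 7) → (-4, -5, 2) → (-1, -2, -7) → (-7, -6, -9) → (-11, 1, -8) → (-9, 4, -3))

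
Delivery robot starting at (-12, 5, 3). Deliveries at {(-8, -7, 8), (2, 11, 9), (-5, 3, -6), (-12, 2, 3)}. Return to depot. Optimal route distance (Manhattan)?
98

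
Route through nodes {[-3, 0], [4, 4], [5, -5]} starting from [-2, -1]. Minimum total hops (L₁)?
23
(one optimal route: (-2, -1) → (-3, 0) → (4, 4) → (5, -5))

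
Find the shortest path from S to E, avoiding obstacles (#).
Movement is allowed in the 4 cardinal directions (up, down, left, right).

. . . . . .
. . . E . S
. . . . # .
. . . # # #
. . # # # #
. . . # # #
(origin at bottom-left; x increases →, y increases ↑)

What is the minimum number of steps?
2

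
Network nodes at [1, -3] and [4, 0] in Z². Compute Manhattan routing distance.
6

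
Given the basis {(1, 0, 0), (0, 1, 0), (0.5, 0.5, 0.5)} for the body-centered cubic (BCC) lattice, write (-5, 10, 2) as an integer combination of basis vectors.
-7b₁ + 8b₂ + 4b₃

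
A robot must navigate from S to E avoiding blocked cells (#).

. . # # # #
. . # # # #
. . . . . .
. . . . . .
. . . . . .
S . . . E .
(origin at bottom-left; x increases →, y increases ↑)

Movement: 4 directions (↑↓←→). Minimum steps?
4
(one shortest path: (0, 0) → (1, 0) → (2, 0) → (3, 0) → (4, 0))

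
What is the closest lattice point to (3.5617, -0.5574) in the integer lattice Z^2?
(4, -1)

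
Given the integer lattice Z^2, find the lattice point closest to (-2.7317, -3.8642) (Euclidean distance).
(-3, -4)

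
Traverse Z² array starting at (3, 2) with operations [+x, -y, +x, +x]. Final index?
(6, 1)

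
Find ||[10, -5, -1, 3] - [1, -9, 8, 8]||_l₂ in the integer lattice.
14.2478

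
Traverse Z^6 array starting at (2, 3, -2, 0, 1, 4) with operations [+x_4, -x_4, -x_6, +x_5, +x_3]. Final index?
(2, 3, -1, 0, 2, 3)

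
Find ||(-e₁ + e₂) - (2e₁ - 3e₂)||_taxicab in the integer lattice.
7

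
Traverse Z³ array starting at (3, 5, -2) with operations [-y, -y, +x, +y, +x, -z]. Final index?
(5, 4, -3)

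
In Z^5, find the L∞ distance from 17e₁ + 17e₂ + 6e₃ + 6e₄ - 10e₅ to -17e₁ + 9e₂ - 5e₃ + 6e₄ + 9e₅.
34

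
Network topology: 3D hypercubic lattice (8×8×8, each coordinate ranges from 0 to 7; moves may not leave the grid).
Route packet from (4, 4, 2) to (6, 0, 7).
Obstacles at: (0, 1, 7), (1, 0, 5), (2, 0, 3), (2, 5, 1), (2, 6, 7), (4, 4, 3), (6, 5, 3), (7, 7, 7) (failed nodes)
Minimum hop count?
11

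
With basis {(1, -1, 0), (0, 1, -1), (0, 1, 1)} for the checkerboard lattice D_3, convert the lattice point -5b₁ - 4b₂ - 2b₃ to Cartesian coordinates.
(-5, -1, 2)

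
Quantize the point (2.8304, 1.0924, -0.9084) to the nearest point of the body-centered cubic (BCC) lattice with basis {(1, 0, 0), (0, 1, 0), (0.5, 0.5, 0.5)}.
(3, 1, -1)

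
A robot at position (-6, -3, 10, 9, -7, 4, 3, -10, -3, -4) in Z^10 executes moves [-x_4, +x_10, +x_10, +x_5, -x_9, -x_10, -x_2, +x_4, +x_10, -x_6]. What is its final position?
(-6, -4, 10, 9, -6, 3, 3, -10, -4, -2)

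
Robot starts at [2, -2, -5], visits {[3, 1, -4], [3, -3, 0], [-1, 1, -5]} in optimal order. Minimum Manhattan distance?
19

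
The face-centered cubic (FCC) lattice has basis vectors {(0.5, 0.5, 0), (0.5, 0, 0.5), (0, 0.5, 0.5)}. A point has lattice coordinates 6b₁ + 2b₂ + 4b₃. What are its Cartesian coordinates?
(4, 5, 3)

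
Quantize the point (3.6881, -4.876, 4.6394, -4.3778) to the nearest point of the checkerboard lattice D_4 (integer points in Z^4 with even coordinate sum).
(4, -5, 5, -4)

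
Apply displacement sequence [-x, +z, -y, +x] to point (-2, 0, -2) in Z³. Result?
(-2, -1, -1)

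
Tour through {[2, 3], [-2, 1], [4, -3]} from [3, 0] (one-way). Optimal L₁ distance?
18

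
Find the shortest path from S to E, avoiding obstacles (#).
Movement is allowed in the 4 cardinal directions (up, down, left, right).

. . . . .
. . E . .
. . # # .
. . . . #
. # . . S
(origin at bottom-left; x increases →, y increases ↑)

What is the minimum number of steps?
7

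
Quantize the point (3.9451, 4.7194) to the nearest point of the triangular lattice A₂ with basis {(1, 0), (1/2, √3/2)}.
(4, 5.196)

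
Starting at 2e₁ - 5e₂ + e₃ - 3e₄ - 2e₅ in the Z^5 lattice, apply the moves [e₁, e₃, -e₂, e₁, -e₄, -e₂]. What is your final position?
(4, -7, 2, -4, -2)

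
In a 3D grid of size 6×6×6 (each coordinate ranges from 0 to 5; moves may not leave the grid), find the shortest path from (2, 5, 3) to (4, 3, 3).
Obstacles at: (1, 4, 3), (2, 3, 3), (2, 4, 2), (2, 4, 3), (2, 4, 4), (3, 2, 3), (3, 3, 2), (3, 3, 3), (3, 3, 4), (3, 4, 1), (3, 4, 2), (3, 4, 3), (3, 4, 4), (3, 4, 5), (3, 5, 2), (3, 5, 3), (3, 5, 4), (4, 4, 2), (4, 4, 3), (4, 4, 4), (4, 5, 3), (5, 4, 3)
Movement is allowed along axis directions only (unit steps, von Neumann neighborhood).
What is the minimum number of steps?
8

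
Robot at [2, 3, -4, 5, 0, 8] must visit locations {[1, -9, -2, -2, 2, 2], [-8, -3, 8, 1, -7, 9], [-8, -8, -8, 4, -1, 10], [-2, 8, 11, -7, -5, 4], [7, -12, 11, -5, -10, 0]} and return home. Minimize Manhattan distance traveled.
204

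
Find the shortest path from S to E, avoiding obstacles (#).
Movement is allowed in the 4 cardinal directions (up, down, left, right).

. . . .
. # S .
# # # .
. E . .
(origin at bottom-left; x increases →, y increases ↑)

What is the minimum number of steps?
5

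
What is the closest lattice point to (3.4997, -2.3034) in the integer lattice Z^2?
(3, -2)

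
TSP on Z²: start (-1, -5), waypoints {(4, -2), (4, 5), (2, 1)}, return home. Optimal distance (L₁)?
30
(one optimal route: (-1, -5) → (4, -2) → (4, 5) → (2, 1) → (-1, -5))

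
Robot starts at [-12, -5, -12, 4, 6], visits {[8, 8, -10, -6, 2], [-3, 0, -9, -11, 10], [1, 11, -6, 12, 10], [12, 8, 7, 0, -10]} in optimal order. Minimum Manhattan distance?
156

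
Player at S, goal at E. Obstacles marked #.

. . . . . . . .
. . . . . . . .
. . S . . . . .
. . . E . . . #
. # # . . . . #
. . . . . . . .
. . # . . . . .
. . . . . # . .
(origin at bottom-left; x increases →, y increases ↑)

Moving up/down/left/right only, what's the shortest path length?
2
(one shortest path: (2, 5) → (3, 5) → (3, 4))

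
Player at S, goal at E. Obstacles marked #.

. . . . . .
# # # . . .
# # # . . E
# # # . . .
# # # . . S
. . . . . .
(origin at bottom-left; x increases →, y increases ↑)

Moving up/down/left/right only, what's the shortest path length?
2
(one shortest path: (5, 1) → (5, 2) → (5, 3))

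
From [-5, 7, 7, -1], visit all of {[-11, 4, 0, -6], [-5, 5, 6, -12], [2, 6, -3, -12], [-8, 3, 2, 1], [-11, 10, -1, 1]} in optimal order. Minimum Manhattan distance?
77
(one optimal route: (-5, 7, 7, -1) → (-8, 3, 2, 1) → (-11, 10, -1, 1) → (-11, 4, 0, -6) → (-5, 5, 6, -12) → (2, 6, -3, -12))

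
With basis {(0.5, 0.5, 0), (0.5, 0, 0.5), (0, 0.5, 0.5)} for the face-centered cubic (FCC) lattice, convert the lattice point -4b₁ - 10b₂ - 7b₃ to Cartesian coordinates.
(-7, -5.5, -8.5)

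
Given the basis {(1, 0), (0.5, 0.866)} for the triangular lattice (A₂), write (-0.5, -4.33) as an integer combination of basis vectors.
2b₁ - 5b₂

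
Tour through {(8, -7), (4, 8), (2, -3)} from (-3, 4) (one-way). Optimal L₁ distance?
34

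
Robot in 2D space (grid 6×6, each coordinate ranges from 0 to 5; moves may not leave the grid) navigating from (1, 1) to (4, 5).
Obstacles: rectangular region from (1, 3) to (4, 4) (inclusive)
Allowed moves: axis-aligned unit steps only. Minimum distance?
9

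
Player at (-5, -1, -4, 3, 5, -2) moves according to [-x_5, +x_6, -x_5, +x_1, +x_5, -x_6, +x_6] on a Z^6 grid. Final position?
(-4, -1, -4, 3, 4, -1)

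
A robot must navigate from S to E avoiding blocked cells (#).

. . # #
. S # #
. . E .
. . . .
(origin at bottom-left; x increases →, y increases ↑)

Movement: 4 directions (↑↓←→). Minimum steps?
2
(one shortest path: (1, 2) → (1, 1) → (2, 1))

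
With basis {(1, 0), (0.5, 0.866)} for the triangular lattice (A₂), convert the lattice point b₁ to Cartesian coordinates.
(1, 0)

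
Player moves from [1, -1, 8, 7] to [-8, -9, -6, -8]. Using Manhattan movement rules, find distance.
46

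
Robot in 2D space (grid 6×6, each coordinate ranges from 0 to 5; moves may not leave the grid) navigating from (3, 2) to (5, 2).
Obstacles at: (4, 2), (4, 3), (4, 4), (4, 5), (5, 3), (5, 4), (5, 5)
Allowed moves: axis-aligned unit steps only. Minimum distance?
4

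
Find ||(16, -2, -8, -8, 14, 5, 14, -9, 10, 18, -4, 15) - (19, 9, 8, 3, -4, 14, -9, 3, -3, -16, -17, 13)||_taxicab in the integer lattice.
165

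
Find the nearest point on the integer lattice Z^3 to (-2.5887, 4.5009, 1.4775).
(-3, 5, 1)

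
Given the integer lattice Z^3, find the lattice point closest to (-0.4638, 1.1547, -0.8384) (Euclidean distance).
(0, 1, -1)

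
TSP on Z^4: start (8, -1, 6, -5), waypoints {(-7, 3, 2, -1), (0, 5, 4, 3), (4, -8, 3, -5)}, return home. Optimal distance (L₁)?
80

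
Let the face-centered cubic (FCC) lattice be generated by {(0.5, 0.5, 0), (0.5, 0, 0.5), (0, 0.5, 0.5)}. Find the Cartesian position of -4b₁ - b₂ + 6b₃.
(-2.5, 1, 2.5)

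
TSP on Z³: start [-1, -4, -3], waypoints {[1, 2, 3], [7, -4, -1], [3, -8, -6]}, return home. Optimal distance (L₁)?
54
(one optimal route: (-1, -4, -3) → (1, 2, 3) → (7, -4, -1) → (3, -8, -6) → (-1, -4, -3))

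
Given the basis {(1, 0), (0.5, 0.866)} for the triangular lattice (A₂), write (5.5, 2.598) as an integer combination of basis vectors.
4b₁ + 3b₂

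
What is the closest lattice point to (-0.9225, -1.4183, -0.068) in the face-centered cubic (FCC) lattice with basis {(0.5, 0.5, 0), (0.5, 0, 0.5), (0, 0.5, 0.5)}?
(-1, -1, 0)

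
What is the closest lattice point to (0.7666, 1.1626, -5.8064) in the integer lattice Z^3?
(1, 1, -6)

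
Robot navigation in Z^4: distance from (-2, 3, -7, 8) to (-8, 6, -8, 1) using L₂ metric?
9.74679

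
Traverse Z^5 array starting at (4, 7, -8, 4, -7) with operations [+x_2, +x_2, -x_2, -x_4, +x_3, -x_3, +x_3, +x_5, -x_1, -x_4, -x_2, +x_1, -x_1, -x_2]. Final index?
(3, 6, -7, 2, -6)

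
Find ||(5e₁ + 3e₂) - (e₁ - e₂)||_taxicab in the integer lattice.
8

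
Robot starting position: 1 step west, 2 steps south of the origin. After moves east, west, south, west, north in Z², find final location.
(-2, -2)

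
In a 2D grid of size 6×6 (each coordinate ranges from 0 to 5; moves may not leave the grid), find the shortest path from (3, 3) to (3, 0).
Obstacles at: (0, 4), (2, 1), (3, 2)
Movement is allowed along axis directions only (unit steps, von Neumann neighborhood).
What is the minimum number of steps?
5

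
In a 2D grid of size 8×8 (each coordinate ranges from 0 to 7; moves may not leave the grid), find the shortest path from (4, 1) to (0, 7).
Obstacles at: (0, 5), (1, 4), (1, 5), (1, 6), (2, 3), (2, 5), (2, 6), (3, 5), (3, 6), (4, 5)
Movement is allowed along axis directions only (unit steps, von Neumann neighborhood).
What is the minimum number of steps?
12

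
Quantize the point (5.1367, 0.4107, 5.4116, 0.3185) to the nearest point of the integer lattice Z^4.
(5, 0, 5, 0)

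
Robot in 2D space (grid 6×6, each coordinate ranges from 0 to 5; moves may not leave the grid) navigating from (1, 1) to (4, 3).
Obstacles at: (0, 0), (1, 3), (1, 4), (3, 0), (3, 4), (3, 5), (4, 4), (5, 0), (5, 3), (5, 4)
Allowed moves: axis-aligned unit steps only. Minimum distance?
5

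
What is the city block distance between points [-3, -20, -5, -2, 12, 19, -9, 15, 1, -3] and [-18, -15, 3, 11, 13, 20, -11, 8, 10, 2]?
66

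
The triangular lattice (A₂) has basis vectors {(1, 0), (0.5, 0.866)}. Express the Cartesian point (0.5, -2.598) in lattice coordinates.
2b₁ - 3b₂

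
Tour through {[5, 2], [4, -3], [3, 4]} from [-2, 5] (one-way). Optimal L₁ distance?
16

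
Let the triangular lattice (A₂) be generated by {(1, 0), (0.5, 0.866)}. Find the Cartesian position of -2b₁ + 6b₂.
(1, 5.196)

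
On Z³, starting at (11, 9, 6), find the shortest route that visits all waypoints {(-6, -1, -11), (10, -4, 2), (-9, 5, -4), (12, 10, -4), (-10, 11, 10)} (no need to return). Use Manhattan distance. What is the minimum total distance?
103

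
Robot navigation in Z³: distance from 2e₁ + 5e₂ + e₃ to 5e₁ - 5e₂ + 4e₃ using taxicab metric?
16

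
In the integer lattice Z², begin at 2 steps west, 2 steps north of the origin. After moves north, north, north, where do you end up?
(-2, 5)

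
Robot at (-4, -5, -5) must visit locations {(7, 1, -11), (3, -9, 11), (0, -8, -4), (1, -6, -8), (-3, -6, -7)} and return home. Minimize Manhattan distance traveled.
88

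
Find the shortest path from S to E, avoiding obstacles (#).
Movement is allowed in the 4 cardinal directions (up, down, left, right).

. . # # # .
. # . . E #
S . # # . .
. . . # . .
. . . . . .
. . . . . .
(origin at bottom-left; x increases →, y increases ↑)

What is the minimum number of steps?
9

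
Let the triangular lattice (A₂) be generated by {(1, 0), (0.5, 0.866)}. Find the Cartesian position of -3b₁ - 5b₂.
(-5.5, -4.33)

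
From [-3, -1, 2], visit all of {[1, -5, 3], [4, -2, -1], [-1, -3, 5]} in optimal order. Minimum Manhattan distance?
23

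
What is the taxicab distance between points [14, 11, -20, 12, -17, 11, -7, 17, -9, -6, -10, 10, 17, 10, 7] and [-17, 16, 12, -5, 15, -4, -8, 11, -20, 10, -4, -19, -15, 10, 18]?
244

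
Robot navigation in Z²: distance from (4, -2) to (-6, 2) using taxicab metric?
14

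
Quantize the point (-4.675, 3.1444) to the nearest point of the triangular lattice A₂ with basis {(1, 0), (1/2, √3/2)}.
(-5, 3.464)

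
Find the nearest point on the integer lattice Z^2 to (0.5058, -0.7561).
(1, -1)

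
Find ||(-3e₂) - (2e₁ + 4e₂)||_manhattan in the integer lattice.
9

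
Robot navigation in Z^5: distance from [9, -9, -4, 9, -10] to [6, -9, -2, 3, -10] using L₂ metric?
7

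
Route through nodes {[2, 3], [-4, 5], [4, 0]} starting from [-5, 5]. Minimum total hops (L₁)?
14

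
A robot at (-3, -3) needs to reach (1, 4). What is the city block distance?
11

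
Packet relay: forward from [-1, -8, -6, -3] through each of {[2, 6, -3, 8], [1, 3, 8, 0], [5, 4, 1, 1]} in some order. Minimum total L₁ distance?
59
(one optimal route: (-1, -8, -6, -3) → (1, 3, 8, 0) → (5, 4, 1, 1) → (2, 6, -3, 8))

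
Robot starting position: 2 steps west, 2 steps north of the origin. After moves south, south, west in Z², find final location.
(-3, 0)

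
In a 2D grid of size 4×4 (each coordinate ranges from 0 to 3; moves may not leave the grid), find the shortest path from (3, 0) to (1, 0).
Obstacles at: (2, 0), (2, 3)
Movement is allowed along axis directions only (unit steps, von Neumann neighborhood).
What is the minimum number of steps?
4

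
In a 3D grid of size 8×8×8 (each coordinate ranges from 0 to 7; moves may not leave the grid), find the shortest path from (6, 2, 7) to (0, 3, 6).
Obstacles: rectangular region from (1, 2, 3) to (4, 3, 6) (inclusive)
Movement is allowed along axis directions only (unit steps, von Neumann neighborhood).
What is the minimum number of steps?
8
(one shortest path: (6, 2, 7) → (5, 2, 7) → (4, 2, 7) → (3, 2, 7) → (2, 2, 7) → (1, 2, 7) → (0, 2, 7) → (0, 3, 7) → (0, 3, 6))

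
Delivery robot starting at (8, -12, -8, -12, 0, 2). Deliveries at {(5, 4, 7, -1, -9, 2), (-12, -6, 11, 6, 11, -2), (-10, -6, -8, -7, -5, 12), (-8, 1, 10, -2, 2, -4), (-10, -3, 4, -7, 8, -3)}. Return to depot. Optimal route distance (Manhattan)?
238
(one optimal route: (8, -12, -8, -12, 0, 2) → (5, 4, 7, -1, -9, 2) → (-8, 1, 10, -2, 2, -4) → (-12, -6, 11, 6, 11, -2) → (-10, -3, 4, -7, 8, -3) → (-10, -6, -8, -7, -5, 12) → (8, -12, -8, -12, 0, 2))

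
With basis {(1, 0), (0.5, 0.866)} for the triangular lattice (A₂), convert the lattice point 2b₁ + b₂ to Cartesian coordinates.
(2.5, 0.866)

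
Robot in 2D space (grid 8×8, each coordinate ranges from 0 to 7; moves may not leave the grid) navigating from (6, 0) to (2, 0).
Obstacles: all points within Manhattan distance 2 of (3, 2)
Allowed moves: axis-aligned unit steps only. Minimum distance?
18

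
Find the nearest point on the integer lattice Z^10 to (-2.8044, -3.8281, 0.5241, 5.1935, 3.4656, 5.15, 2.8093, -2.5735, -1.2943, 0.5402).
(-3, -4, 1, 5, 3, 5, 3, -3, -1, 1)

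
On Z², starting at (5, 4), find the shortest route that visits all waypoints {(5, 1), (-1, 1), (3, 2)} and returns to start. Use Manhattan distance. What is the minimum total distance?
18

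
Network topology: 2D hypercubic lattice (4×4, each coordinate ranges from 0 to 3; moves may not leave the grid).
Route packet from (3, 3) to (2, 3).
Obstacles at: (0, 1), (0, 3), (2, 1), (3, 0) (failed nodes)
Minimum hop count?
1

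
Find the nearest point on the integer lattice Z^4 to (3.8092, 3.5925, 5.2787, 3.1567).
(4, 4, 5, 3)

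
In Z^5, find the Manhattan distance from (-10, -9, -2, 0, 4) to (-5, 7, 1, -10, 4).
34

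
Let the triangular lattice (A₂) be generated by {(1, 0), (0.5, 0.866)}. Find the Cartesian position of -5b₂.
(-2.5, -4.33)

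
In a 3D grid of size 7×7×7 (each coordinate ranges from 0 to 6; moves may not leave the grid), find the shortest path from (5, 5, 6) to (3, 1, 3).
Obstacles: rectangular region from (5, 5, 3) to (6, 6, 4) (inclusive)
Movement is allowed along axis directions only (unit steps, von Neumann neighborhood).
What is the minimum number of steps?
9
(one shortest path: (5, 5, 6) → (4, 5, 6) → (3, 5, 6) → (3, 4, 6) → (3, 3, 6) → (3, 2, 6) → (3, 1, 6) → (3, 1, 5) → (3, 1, 4) → (3, 1, 3))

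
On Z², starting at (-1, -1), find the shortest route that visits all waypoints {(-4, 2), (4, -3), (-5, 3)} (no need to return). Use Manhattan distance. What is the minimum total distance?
22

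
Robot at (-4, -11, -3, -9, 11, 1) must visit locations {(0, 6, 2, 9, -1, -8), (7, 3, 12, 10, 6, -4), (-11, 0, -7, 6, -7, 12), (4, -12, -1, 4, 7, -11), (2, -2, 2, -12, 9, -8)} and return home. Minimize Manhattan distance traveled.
268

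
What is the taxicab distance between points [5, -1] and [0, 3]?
9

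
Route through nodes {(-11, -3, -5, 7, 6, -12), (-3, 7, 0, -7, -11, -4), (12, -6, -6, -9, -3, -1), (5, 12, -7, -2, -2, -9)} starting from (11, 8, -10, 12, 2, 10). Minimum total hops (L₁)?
195
(one optimal route: (11, 8, -10, 12, 2, 10) → (12, -6, -6, -9, -3, -1) → (-3, 7, 0, -7, -11, -4) → (5, 12, -7, -2, -2, -9) → (-11, -3, -5, 7, 6, -12))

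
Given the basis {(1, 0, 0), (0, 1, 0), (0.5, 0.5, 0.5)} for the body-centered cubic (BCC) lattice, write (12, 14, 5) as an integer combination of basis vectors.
7b₁ + 9b₂ + 10b₃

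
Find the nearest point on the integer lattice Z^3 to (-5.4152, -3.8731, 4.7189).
(-5, -4, 5)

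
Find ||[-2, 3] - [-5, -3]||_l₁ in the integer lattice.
9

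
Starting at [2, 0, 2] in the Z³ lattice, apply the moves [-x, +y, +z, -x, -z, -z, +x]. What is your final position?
(1, 1, 1)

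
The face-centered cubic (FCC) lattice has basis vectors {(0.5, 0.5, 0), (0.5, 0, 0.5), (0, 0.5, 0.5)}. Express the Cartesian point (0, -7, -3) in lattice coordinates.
-4b₁ + 4b₂ - 10b₃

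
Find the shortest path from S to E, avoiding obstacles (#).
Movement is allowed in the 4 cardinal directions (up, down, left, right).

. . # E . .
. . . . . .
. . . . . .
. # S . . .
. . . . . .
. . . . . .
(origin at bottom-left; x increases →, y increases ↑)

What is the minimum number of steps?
4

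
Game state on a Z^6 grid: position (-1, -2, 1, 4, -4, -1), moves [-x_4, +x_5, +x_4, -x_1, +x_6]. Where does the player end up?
(-2, -2, 1, 4, -3, 0)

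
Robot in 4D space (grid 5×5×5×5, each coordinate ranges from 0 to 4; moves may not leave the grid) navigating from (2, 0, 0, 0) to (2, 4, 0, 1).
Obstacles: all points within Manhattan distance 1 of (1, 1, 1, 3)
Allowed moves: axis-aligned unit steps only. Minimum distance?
5
(one shortest path: (2, 0, 0, 0) → (2, 1, 0, 0) → (2, 2, 0, 0) → (2, 3, 0, 0) → (2, 4, 0, 0) → (2, 4, 0, 1))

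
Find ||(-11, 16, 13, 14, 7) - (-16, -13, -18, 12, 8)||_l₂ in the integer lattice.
42.8019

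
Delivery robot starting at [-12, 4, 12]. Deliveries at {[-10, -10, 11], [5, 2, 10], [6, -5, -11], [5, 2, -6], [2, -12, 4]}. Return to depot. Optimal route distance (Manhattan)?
114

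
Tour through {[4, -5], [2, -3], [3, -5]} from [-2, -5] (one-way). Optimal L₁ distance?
10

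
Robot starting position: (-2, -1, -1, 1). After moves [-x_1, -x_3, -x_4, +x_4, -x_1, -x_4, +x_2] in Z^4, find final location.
(-4, 0, -2, 0)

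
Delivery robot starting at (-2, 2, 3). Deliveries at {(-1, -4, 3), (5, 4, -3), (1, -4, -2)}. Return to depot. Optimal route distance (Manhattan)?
42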